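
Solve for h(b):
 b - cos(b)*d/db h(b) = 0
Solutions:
 h(b) = C1 + Integral(b/cos(b), b)


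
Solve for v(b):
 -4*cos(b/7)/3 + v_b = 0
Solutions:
 v(b) = C1 + 28*sin(b/7)/3


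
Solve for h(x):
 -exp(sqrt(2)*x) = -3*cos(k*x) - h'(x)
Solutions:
 h(x) = C1 + sqrt(2)*exp(sqrt(2)*x)/2 - 3*sin(k*x)/k


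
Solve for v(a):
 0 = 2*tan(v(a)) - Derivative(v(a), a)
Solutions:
 v(a) = pi - asin(C1*exp(2*a))
 v(a) = asin(C1*exp(2*a))


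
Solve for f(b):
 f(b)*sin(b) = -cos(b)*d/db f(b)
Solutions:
 f(b) = C1*cos(b)


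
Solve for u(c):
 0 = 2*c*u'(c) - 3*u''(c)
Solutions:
 u(c) = C1 + C2*erfi(sqrt(3)*c/3)


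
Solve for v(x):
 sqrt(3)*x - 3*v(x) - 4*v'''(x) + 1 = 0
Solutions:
 v(x) = C3*exp(-6^(1/3)*x/2) + sqrt(3)*x/3 + (C1*sin(2^(1/3)*3^(5/6)*x/4) + C2*cos(2^(1/3)*3^(5/6)*x/4))*exp(6^(1/3)*x/4) + 1/3


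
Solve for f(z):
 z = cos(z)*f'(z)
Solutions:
 f(z) = C1 + Integral(z/cos(z), z)


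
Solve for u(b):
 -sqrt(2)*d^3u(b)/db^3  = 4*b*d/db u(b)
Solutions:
 u(b) = C1 + Integral(C2*airyai(-sqrt(2)*b) + C3*airybi(-sqrt(2)*b), b)


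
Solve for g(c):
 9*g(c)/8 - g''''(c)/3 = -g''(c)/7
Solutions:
 g(c) = C1*exp(-sqrt(21)*c*sqrt(2 + sqrt(298))/14) + C2*exp(sqrt(21)*c*sqrt(2 + sqrt(298))/14) + C3*sin(sqrt(21)*c*sqrt(-2 + sqrt(298))/14) + C4*cos(sqrt(21)*c*sqrt(-2 + sqrt(298))/14)


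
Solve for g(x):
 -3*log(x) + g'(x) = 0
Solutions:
 g(x) = C1 + 3*x*log(x) - 3*x


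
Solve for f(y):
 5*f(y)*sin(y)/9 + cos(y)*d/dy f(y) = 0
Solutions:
 f(y) = C1*cos(y)^(5/9)


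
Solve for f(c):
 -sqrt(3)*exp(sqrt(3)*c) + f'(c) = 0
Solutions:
 f(c) = C1 + exp(sqrt(3)*c)


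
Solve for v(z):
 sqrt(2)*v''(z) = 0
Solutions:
 v(z) = C1 + C2*z


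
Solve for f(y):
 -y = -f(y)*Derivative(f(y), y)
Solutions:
 f(y) = -sqrt(C1 + y^2)
 f(y) = sqrt(C1 + y^2)


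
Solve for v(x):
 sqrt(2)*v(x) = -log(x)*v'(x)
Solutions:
 v(x) = C1*exp(-sqrt(2)*li(x))


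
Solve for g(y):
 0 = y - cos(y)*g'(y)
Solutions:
 g(y) = C1 + Integral(y/cos(y), y)


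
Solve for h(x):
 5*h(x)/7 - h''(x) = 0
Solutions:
 h(x) = C1*exp(-sqrt(35)*x/7) + C2*exp(sqrt(35)*x/7)


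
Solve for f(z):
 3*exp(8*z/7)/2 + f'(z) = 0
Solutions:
 f(z) = C1 - 21*exp(8*z/7)/16


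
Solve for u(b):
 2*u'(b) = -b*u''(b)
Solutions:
 u(b) = C1 + C2/b


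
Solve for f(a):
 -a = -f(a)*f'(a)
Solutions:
 f(a) = -sqrt(C1 + a^2)
 f(a) = sqrt(C1 + a^2)


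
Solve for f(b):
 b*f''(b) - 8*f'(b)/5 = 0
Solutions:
 f(b) = C1 + C2*b^(13/5)


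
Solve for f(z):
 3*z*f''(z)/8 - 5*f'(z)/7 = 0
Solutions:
 f(z) = C1 + C2*z^(61/21)


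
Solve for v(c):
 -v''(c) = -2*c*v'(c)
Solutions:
 v(c) = C1 + C2*erfi(c)


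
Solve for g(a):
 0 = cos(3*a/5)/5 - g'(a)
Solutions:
 g(a) = C1 + sin(3*a/5)/3


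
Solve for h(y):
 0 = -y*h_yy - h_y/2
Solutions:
 h(y) = C1 + C2*sqrt(y)


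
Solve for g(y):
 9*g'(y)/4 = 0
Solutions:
 g(y) = C1


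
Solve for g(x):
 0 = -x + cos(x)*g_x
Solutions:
 g(x) = C1 + Integral(x/cos(x), x)


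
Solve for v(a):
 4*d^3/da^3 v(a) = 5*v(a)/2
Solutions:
 v(a) = C3*exp(5^(1/3)*a/2) + (C1*sin(sqrt(3)*5^(1/3)*a/4) + C2*cos(sqrt(3)*5^(1/3)*a/4))*exp(-5^(1/3)*a/4)


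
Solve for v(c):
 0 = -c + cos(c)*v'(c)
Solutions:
 v(c) = C1 + Integral(c/cos(c), c)


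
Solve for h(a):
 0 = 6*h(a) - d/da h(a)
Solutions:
 h(a) = C1*exp(6*a)


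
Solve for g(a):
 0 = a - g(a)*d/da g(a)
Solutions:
 g(a) = -sqrt(C1 + a^2)
 g(a) = sqrt(C1 + a^2)


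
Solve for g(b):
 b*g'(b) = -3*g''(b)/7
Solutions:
 g(b) = C1 + C2*erf(sqrt(42)*b/6)


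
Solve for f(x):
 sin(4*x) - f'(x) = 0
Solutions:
 f(x) = C1 - cos(4*x)/4


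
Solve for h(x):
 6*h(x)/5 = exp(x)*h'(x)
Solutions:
 h(x) = C1*exp(-6*exp(-x)/5)


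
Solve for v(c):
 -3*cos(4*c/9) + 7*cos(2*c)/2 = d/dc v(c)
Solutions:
 v(c) = C1 - 27*sin(4*c/9)/4 + 7*sin(2*c)/4


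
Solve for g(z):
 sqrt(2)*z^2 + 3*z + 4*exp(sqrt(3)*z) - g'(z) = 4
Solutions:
 g(z) = C1 + sqrt(2)*z^3/3 + 3*z^2/2 - 4*z + 4*sqrt(3)*exp(sqrt(3)*z)/3


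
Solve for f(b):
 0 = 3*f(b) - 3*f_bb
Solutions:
 f(b) = C1*exp(-b) + C2*exp(b)


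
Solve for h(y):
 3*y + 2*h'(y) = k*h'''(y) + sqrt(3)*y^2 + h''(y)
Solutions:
 h(y) = C1 + C2*exp(y*(sqrt(8*k + 1) - 1)/(2*k)) + C3*exp(-y*(sqrt(8*k + 1) + 1)/(2*k)) + sqrt(3)*k*y/2 + sqrt(3)*y^3/6 - 3*y^2/4 + sqrt(3)*y^2/4 - 3*y/4 + sqrt(3)*y/4


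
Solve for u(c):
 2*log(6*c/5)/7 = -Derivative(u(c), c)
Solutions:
 u(c) = C1 - 2*c*log(c)/7 - 2*c*log(6)/7 + 2*c/7 + 2*c*log(5)/7


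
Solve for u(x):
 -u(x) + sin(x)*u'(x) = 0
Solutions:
 u(x) = C1*sqrt(cos(x) - 1)/sqrt(cos(x) + 1)


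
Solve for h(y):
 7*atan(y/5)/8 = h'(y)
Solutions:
 h(y) = C1 + 7*y*atan(y/5)/8 - 35*log(y^2 + 25)/16


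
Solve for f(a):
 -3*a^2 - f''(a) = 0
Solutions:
 f(a) = C1 + C2*a - a^4/4


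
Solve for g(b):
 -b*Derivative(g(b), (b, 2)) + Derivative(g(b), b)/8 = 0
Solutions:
 g(b) = C1 + C2*b^(9/8)


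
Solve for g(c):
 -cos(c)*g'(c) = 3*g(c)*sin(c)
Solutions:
 g(c) = C1*cos(c)^3


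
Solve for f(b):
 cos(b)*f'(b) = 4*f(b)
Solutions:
 f(b) = C1*(sin(b)^2 + 2*sin(b) + 1)/(sin(b)^2 - 2*sin(b) + 1)


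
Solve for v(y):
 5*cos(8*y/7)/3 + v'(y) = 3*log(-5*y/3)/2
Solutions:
 v(y) = C1 + 3*y*log(-y)/2 - 2*y*log(3) - 3*y/2 + y*log(15)/2 + y*log(5) - 35*sin(8*y/7)/24


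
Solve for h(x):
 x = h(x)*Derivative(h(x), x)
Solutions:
 h(x) = -sqrt(C1 + x^2)
 h(x) = sqrt(C1 + x^2)


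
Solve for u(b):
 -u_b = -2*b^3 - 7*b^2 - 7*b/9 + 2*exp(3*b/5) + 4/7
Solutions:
 u(b) = C1 + b^4/2 + 7*b^3/3 + 7*b^2/18 - 4*b/7 - 10*exp(3*b/5)/3


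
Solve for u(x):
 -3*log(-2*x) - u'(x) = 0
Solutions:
 u(x) = C1 - 3*x*log(-x) + 3*x*(1 - log(2))


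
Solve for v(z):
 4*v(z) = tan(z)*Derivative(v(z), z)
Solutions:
 v(z) = C1*sin(z)^4


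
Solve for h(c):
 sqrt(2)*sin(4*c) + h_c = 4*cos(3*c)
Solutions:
 h(c) = C1 + 4*sin(3*c)/3 + sqrt(2)*cos(4*c)/4


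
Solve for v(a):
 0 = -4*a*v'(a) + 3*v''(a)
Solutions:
 v(a) = C1 + C2*erfi(sqrt(6)*a/3)


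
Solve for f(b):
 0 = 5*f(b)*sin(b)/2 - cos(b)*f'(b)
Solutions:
 f(b) = C1/cos(b)^(5/2)


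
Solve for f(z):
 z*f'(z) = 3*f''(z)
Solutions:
 f(z) = C1 + C2*erfi(sqrt(6)*z/6)


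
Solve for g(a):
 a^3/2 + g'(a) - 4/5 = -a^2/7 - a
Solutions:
 g(a) = C1 - a^4/8 - a^3/21 - a^2/2 + 4*a/5


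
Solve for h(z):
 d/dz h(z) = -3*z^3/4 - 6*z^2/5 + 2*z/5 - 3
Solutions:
 h(z) = C1 - 3*z^4/16 - 2*z^3/5 + z^2/5 - 3*z


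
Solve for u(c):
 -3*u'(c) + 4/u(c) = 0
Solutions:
 u(c) = -sqrt(C1 + 24*c)/3
 u(c) = sqrt(C1 + 24*c)/3


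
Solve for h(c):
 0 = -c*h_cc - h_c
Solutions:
 h(c) = C1 + C2*log(c)


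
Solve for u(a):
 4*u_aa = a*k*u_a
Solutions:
 u(a) = Piecewise((-sqrt(2)*sqrt(pi)*C1*erf(sqrt(2)*a*sqrt(-k)/4)/sqrt(-k) - C2, (k > 0) | (k < 0)), (-C1*a - C2, True))


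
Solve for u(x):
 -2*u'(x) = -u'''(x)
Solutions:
 u(x) = C1 + C2*exp(-sqrt(2)*x) + C3*exp(sqrt(2)*x)


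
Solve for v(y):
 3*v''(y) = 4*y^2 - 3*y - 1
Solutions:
 v(y) = C1 + C2*y + y^4/9 - y^3/6 - y^2/6


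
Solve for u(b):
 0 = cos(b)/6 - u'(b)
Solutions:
 u(b) = C1 + sin(b)/6


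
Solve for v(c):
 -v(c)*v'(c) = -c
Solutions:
 v(c) = -sqrt(C1 + c^2)
 v(c) = sqrt(C1 + c^2)


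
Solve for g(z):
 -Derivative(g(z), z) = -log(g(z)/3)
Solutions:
 Integral(1/(-log(_y) + log(3)), (_y, g(z))) = C1 - z


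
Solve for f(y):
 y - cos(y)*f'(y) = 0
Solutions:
 f(y) = C1 + Integral(y/cos(y), y)


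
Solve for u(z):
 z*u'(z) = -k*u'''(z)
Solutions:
 u(z) = C1 + Integral(C2*airyai(z*(-1/k)^(1/3)) + C3*airybi(z*(-1/k)^(1/3)), z)


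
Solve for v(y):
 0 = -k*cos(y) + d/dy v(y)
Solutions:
 v(y) = C1 + k*sin(y)


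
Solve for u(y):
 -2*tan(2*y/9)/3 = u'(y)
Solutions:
 u(y) = C1 + 3*log(cos(2*y/9))


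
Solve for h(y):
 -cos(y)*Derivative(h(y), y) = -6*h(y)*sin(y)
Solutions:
 h(y) = C1/cos(y)^6


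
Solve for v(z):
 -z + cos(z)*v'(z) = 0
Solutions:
 v(z) = C1 + Integral(z/cos(z), z)


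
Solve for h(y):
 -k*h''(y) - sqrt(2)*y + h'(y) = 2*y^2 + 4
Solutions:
 h(y) = C1 + C2*exp(y/k) + 4*k^2*y + 2*k*y^2 + sqrt(2)*k*y + 2*y^3/3 + sqrt(2)*y^2/2 + 4*y


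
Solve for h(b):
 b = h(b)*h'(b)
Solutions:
 h(b) = -sqrt(C1 + b^2)
 h(b) = sqrt(C1 + b^2)


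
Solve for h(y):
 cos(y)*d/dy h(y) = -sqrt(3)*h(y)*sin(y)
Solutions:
 h(y) = C1*cos(y)^(sqrt(3))


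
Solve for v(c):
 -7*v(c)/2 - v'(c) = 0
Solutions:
 v(c) = C1*exp(-7*c/2)


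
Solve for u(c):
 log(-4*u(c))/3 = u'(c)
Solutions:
 -3*Integral(1/(log(-_y) + 2*log(2)), (_y, u(c))) = C1 - c


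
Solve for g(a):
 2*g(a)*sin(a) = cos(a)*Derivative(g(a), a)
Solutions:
 g(a) = C1/cos(a)^2


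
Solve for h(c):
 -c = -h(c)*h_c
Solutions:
 h(c) = -sqrt(C1 + c^2)
 h(c) = sqrt(C1 + c^2)


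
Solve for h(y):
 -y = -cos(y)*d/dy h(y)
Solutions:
 h(y) = C1 + Integral(y/cos(y), y)


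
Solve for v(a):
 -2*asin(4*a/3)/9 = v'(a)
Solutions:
 v(a) = C1 - 2*a*asin(4*a/3)/9 - sqrt(9 - 16*a^2)/18


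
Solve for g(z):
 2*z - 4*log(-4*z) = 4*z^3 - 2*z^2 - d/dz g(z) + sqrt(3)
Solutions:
 g(z) = C1 + z^4 - 2*z^3/3 - z^2 + 4*z*log(-z) + z*(-4 + sqrt(3) + 8*log(2))


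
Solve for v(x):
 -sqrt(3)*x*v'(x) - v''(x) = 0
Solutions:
 v(x) = C1 + C2*erf(sqrt(2)*3^(1/4)*x/2)


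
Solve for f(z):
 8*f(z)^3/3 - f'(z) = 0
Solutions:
 f(z) = -sqrt(6)*sqrt(-1/(C1 + 8*z))/2
 f(z) = sqrt(6)*sqrt(-1/(C1 + 8*z))/2


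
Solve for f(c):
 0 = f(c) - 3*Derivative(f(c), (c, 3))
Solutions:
 f(c) = C3*exp(3^(2/3)*c/3) + (C1*sin(3^(1/6)*c/2) + C2*cos(3^(1/6)*c/2))*exp(-3^(2/3)*c/6)


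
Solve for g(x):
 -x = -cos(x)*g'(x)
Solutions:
 g(x) = C1 + Integral(x/cos(x), x)


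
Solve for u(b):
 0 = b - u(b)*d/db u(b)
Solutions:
 u(b) = -sqrt(C1 + b^2)
 u(b) = sqrt(C1 + b^2)


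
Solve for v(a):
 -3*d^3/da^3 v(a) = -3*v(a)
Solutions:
 v(a) = C3*exp(a) + (C1*sin(sqrt(3)*a/2) + C2*cos(sqrt(3)*a/2))*exp(-a/2)


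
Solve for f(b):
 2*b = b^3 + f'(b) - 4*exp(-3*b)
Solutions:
 f(b) = C1 - b^4/4 + b^2 - 4*exp(-3*b)/3


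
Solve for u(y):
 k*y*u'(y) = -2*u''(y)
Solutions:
 u(y) = Piecewise((-sqrt(pi)*C1*erf(sqrt(k)*y/2)/sqrt(k) - C2, (k > 0) | (k < 0)), (-C1*y - C2, True))


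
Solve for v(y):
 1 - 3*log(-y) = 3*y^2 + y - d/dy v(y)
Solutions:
 v(y) = C1 + y^3 + y^2/2 + 3*y*log(-y) - 4*y


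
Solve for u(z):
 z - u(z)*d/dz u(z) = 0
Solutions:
 u(z) = -sqrt(C1 + z^2)
 u(z) = sqrt(C1 + z^2)


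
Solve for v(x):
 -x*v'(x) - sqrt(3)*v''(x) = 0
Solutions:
 v(x) = C1 + C2*erf(sqrt(2)*3^(3/4)*x/6)


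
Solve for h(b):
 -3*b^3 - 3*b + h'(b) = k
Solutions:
 h(b) = C1 + 3*b^4/4 + 3*b^2/2 + b*k


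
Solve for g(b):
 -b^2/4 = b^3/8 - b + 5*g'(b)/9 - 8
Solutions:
 g(b) = C1 - 9*b^4/160 - 3*b^3/20 + 9*b^2/10 + 72*b/5


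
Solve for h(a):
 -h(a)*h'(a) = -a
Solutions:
 h(a) = -sqrt(C1 + a^2)
 h(a) = sqrt(C1 + a^2)


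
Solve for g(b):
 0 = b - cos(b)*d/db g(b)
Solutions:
 g(b) = C1 + Integral(b/cos(b), b)


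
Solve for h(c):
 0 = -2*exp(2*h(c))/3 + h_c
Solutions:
 h(c) = log(-1/(C1 + 2*c))/2 - log(2) + log(6)/2
 h(c) = log(-sqrt(-1/(C1 + 2*c))) - log(2) + log(6)/2


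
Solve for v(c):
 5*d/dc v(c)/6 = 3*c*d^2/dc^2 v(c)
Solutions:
 v(c) = C1 + C2*c^(23/18)


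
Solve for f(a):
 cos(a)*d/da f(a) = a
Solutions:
 f(a) = C1 + Integral(a/cos(a), a)


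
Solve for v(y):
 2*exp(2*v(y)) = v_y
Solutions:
 v(y) = log(-sqrt(-1/(C1 + 2*y))) - log(2)/2
 v(y) = log(-1/(C1 + 2*y))/2 - log(2)/2


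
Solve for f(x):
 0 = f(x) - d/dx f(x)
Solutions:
 f(x) = C1*exp(x)


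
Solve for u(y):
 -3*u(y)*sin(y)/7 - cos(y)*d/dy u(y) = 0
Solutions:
 u(y) = C1*cos(y)^(3/7)


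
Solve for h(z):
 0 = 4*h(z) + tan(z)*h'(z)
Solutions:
 h(z) = C1/sin(z)^4


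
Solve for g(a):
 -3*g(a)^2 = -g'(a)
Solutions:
 g(a) = -1/(C1 + 3*a)


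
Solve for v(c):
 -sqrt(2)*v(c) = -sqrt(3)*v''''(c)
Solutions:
 v(c) = C1*exp(-2^(1/8)*3^(7/8)*c/3) + C2*exp(2^(1/8)*3^(7/8)*c/3) + C3*sin(2^(1/8)*3^(7/8)*c/3) + C4*cos(2^(1/8)*3^(7/8)*c/3)


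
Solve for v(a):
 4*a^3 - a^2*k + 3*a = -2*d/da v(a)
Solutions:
 v(a) = C1 - a^4/2 + a^3*k/6 - 3*a^2/4


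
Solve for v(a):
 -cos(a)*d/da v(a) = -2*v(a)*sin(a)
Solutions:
 v(a) = C1/cos(a)^2


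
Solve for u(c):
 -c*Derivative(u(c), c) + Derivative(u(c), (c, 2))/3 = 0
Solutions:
 u(c) = C1 + C2*erfi(sqrt(6)*c/2)


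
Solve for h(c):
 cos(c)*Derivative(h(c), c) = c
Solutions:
 h(c) = C1 + Integral(c/cos(c), c)


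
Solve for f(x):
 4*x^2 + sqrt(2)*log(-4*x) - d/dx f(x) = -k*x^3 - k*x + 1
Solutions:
 f(x) = C1 + k*x^4/4 + k*x^2/2 + 4*x^3/3 + sqrt(2)*x*log(-x) + x*(-sqrt(2) - 1 + 2*sqrt(2)*log(2))


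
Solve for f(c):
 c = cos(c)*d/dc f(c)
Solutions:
 f(c) = C1 + Integral(c/cos(c), c)


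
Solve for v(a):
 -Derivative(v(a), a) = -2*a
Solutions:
 v(a) = C1 + a^2


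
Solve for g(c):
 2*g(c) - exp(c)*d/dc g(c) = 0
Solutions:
 g(c) = C1*exp(-2*exp(-c))


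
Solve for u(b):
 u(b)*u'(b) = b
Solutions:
 u(b) = -sqrt(C1 + b^2)
 u(b) = sqrt(C1 + b^2)


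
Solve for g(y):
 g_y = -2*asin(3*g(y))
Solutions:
 Integral(1/asin(3*_y), (_y, g(y))) = C1 - 2*y


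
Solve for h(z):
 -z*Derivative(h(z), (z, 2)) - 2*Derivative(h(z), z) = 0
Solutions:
 h(z) = C1 + C2/z


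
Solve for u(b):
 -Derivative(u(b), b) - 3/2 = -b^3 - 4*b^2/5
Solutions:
 u(b) = C1 + b^4/4 + 4*b^3/15 - 3*b/2


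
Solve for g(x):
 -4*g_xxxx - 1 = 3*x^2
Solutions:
 g(x) = C1 + C2*x + C3*x^2 + C4*x^3 - x^6/480 - x^4/96


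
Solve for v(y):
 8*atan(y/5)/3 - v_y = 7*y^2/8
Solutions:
 v(y) = C1 - 7*y^3/24 + 8*y*atan(y/5)/3 - 20*log(y^2 + 25)/3


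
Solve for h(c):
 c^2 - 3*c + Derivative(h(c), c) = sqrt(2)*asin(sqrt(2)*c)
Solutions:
 h(c) = C1 - c^3/3 + 3*c^2/2 + sqrt(2)*(c*asin(sqrt(2)*c) + sqrt(2)*sqrt(1 - 2*c^2)/2)


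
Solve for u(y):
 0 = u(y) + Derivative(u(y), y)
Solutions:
 u(y) = C1*exp(-y)


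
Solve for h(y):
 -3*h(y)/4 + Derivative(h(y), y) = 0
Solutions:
 h(y) = C1*exp(3*y/4)


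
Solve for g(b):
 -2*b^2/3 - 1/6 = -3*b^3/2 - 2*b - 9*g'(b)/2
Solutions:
 g(b) = C1 - b^4/12 + 4*b^3/81 - 2*b^2/9 + b/27


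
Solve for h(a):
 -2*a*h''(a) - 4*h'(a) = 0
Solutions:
 h(a) = C1 + C2/a


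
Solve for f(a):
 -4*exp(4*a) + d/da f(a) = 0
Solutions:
 f(a) = C1 + exp(4*a)


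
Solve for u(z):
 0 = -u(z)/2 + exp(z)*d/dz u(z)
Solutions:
 u(z) = C1*exp(-exp(-z)/2)


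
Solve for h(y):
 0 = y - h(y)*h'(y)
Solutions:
 h(y) = -sqrt(C1 + y^2)
 h(y) = sqrt(C1 + y^2)


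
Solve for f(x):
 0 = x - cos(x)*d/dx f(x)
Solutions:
 f(x) = C1 + Integral(x/cos(x), x)


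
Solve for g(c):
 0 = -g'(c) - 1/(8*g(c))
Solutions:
 g(c) = -sqrt(C1 - c)/2
 g(c) = sqrt(C1 - c)/2


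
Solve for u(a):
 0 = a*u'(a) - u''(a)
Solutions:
 u(a) = C1 + C2*erfi(sqrt(2)*a/2)


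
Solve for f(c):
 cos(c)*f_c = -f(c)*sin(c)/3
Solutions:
 f(c) = C1*cos(c)^(1/3)


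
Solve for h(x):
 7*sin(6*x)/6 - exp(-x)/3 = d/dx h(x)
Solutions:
 h(x) = C1 - 7*cos(6*x)/36 + exp(-x)/3


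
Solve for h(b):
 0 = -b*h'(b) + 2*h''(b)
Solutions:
 h(b) = C1 + C2*erfi(b/2)


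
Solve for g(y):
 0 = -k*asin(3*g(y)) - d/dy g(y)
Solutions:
 Integral(1/asin(3*_y), (_y, g(y))) = C1 - k*y


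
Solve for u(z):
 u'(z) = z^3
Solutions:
 u(z) = C1 + z^4/4


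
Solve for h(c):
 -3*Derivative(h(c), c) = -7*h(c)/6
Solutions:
 h(c) = C1*exp(7*c/18)


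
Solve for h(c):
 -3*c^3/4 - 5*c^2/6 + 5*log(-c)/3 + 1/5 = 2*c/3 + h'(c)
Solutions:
 h(c) = C1 - 3*c^4/16 - 5*c^3/18 - c^2/3 + 5*c*log(-c)/3 - 22*c/15


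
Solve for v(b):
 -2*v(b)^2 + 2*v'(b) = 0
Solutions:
 v(b) = -1/(C1 + b)


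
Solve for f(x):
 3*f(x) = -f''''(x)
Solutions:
 f(x) = (C1*sin(sqrt(2)*3^(1/4)*x/2) + C2*cos(sqrt(2)*3^(1/4)*x/2))*exp(-sqrt(2)*3^(1/4)*x/2) + (C3*sin(sqrt(2)*3^(1/4)*x/2) + C4*cos(sqrt(2)*3^(1/4)*x/2))*exp(sqrt(2)*3^(1/4)*x/2)


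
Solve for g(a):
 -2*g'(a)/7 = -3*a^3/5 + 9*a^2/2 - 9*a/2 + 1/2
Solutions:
 g(a) = C1 + 21*a^4/40 - 21*a^3/4 + 63*a^2/8 - 7*a/4


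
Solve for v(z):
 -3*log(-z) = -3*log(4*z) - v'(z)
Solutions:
 v(z) = C1 + 3*z*(-2*log(2) + I*pi)


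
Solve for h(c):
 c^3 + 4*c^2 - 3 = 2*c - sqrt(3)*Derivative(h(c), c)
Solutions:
 h(c) = C1 - sqrt(3)*c^4/12 - 4*sqrt(3)*c^3/9 + sqrt(3)*c^2/3 + sqrt(3)*c


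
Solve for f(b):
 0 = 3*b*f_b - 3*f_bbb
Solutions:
 f(b) = C1 + Integral(C2*airyai(b) + C3*airybi(b), b)


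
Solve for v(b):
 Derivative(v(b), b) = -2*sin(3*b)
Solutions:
 v(b) = C1 + 2*cos(3*b)/3


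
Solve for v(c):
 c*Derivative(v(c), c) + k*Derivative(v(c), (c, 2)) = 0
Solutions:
 v(c) = C1 + C2*sqrt(k)*erf(sqrt(2)*c*sqrt(1/k)/2)


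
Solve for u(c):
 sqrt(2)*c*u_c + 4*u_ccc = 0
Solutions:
 u(c) = C1 + Integral(C2*airyai(-sqrt(2)*c/2) + C3*airybi(-sqrt(2)*c/2), c)


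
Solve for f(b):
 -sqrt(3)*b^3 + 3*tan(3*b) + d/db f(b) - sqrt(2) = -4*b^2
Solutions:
 f(b) = C1 + sqrt(3)*b^4/4 - 4*b^3/3 + sqrt(2)*b + log(cos(3*b))


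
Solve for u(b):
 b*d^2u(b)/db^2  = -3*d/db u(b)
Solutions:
 u(b) = C1 + C2/b^2


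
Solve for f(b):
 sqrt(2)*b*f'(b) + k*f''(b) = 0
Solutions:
 f(b) = C1 + C2*sqrt(k)*erf(2^(3/4)*b*sqrt(1/k)/2)


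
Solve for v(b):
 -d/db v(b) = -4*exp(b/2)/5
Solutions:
 v(b) = C1 + 8*exp(b/2)/5


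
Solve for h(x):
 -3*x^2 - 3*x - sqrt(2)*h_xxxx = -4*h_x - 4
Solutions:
 h(x) = C1 + C4*exp(sqrt(2)*x) + x^3/4 + 3*x^2/8 - x + (C2*sin(sqrt(6)*x/2) + C3*cos(sqrt(6)*x/2))*exp(-sqrt(2)*x/2)


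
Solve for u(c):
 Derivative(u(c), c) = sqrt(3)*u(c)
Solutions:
 u(c) = C1*exp(sqrt(3)*c)


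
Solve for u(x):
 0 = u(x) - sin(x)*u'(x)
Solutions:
 u(x) = C1*sqrt(cos(x) - 1)/sqrt(cos(x) + 1)


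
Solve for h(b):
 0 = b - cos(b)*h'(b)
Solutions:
 h(b) = C1 + Integral(b/cos(b), b)


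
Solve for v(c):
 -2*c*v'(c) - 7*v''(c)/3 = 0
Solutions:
 v(c) = C1 + C2*erf(sqrt(21)*c/7)


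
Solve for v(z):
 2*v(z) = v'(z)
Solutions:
 v(z) = C1*exp(2*z)


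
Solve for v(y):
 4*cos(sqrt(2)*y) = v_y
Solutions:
 v(y) = C1 + 2*sqrt(2)*sin(sqrt(2)*y)


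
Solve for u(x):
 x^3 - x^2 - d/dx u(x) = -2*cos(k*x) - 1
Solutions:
 u(x) = C1 + x^4/4 - x^3/3 + x + 2*sin(k*x)/k


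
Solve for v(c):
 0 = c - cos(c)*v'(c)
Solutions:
 v(c) = C1 + Integral(c/cos(c), c)


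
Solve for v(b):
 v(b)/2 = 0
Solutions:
 v(b) = 0


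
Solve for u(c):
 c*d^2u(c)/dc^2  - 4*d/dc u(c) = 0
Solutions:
 u(c) = C1 + C2*c^5


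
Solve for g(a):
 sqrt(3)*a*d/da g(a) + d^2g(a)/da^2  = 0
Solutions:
 g(a) = C1 + C2*erf(sqrt(2)*3^(1/4)*a/2)


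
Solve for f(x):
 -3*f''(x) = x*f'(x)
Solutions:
 f(x) = C1 + C2*erf(sqrt(6)*x/6)


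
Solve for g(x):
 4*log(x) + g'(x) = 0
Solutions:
 g(x) = C1 - 4*x*log(x) + 4*x


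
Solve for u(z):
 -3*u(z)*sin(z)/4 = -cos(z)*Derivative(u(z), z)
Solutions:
 u(z) = C1/cos(z)^(3/4)


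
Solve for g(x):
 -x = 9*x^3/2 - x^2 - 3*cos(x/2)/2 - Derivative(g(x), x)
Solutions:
 g(x) = C1 + 9*x^4/8 - x^3/3 + x^2/2 - 3*sin(x/2)


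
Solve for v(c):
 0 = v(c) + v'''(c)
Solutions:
 v(c) = C3*exp(-c) + (C1*sin(sqrt(3)*c/2) + C2*cos(sqrt(3)*c/2))*exp(c/2)


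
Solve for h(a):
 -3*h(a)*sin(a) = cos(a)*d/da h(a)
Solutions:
 h(a) = C1*cos(a)^3


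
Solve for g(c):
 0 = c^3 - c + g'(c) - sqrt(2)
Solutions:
 g(c) = C1 - c^4/4 + c^2/2 + sqrt(2)*c


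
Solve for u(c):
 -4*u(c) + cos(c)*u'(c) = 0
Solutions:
 u(c) = C1*(sin(c)^2 + 2*sin(c) + 1)/(sin(c)^2 - 2*sin(c) + 1)


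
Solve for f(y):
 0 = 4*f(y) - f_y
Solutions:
 f(y) = C1*exp(4*y)


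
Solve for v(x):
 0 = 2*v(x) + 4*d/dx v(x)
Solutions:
 v(x) = C1*exp(-x/2)


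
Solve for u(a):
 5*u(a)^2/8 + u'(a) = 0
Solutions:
 u(a) = 8/(C1 + 5*a)


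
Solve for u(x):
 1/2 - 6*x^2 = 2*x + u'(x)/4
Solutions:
 u(x) = C1 - 8*x^3 - 4*x^2 + 2*x


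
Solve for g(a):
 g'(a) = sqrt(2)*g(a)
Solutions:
 g(a) = C1*exp(sqrt(2)*a)


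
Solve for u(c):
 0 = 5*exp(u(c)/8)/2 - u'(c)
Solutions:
 u(c) = 8*log(-1/(C1 + 5*c)) + 32*log(2)


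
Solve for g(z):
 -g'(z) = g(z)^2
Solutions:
 g(z) = 1/(C1 + z)


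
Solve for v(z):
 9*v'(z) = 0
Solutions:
 v(z) = C1


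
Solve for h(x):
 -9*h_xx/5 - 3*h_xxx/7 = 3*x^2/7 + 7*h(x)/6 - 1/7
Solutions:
 h(x) = C1*exp(x*(-84 + 42*2^(2/3)*63^(1/3)/(5*sqrt(3145) + 377)^(1/3) + 294^(1/3)*(5*sqrt(3145) + 377)^(1/3))/60)*sin(3^(1/6)*x*(-3^(2/3)*98^(1/3)*(5*sqrt(3145) + 377)^(1/3) + 126*2^(2/3)*7^(1/3)/(5*sqrt(3145) + 377)^(1/3))/60) + C2*exp(x*(-84 + 42*2^(2/3)*63^(1/3)/(5*sqrt(3145) + 377)^(1/3) + 294^(1/3)*(5*sqrt(3145) + 377)^(1/3))/60)*cos(3^(1/6)*x*(-3^(2/3)*98^(1/3)*(5*sqrt(3145) + 377)^(1/3) + 126*2^(2/3)*7^(1/3)/(5*sqrt(3145) + 377)^(1/3))/60) + C3*exp(-x*(42*2^(2/3)*63^(1/3)/(5*sqrt(3145) + 377)^(1/3) + 42 + 294^(1/3)*(5*sqrt(3145) + 377)^(1/3))/30) - 18*x^2/49 + 2154/1715


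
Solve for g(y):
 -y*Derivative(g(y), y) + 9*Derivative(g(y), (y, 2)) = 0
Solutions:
 g(y) = C1 + C2*erfi(sqrt(2)*y/6)


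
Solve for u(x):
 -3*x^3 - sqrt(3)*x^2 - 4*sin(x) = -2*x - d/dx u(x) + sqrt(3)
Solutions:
 u(x) = C1 + 3*x^4/4 + sqrt(3)*x^3/3 - x^2 + sqrt(3)*x - 4*cos(x)


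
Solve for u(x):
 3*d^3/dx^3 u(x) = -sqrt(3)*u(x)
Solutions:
 u(x) = C3*exp(-3^(5/6)*x/3) + (C1*sin(3^(1/3)*x/2) + C2*cos(3^(1/3)*x/2))*exp(3^(5/6)*x/6)


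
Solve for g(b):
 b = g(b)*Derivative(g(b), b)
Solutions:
 g(b) = -sqrt(C1 + b^2)
 g(b) = sqrt(C1 + b^2)


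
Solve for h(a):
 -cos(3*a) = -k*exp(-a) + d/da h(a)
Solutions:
 h(a) = C1 - k*exp(-a) - sin(3*a)/3


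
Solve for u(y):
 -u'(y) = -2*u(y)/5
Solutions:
 u(y) = C1*exp(2*y/5)


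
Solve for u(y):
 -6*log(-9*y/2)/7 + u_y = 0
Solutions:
 u(y) = C1 + 6*y*log(-y)/7 + 6*y*(-1 - log(2) + 2*log(3))/7


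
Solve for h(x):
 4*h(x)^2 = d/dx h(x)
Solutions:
 h(x) = -1/(C1 + 4*x)


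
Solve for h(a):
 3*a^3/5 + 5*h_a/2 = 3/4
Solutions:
 h(a) = C1 - 3*a^4/50 + 3*a/10


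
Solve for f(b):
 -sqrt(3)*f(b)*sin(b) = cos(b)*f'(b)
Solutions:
 f(b) = C1*cos(b)^(sqrt(3))


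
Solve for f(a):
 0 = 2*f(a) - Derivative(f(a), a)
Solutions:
 f(a) = C1*exp(2*a)


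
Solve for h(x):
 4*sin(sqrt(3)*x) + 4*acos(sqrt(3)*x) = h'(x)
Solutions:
 h(x) = C1 + 4*x*acos(sqrt(3)*x) - 4*sqrt(3)*sqrt(1 - 3*x^2)/3 - 4*sqrt(3)*cos(sqrt(3)*x)/3


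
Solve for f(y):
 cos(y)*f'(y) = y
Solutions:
 f(y) = C1 + Integral(y/cos(y), y)


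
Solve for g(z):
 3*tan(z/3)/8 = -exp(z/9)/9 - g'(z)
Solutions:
 g(z) = C1 - exp(z/9) + 9*log(cos(z/3))/8


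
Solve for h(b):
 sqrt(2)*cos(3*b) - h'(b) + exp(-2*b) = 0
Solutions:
 h(b) = C1 + sqrt(2)*sin(3*b)/3 - exp(-2*b)/2


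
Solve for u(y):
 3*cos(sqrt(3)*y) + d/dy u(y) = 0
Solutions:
 u(y) = C1 - sqrt(3)*sin(sqrt(3)*y)


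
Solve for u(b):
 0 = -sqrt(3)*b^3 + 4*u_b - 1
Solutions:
 u(b) = C1 + sqrt(3)*b^4/16 + b/4


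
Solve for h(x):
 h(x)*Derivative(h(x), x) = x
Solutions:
 h(x) = -sqrt(C1 + x^2)
 h(x) = sqrt(C1 + x^2)


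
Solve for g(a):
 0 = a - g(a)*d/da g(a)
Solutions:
 g(a) = -sqrt(C1 + a^2)
 g(a) = sqrt(C1 + a^2)


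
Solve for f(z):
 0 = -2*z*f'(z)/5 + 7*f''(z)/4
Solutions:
 f(z) = C1 + C2*erfi(2*sqrt(35)*z/35)


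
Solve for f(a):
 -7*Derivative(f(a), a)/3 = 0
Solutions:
 f(a) = C1


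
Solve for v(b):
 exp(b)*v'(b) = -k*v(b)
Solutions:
 v(b) = C1*exp(k*exp(-b))


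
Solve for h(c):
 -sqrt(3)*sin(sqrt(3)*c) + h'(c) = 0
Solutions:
 h(c) = C1 - cos(sqrt(3)*c)


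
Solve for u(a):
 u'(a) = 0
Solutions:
 u(a) = C1


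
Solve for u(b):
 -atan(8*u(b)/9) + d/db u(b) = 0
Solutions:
 Integral(1/atan(8*_y/9), (_y, u(b))) = C1 + b


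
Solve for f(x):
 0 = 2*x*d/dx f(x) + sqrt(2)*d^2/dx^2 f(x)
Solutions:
 f(x) = C1 + C2*erf(2^(3/4)*x/2)


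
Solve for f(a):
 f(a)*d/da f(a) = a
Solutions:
 f(a) = -sqrt(C1 + a^2)
 f(a) = sqrt(C1 + a^2)


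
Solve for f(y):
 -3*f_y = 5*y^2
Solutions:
 f(y) = C1 - 5*y^3/9


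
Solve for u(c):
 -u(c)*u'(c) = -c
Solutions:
 u(c) = -sqrt(C1 + c^2)
 u(c) = sqrt(C1 + c^2)


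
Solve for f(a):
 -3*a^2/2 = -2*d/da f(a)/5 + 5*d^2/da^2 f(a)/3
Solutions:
 f(a) = C1 + C2*exp(6*a/25) + 5*a^3/4 + 125*a^2/8 + 3125*a/24


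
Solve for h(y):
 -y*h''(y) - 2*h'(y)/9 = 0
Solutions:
 h(y) = C1 + C2*y^(7/9)


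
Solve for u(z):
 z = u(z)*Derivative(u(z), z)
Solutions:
 u(z) = -sqrt(C1 + z^2)
 u(z) = sqrt(C1 + z^2)


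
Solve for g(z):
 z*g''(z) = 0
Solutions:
 g(z) = C1 + C2*z


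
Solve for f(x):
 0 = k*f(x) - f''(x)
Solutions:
 f(x) = C1*exp(-sqrt(k)*x) + C2*exp(sqrt(k)*x)


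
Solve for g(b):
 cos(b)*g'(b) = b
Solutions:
 g(b) = C1 + Integral(b/cos(b), b)


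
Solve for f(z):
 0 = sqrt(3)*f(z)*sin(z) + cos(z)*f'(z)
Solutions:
 f(z) = C1*cos(z)^(sqrt(3))


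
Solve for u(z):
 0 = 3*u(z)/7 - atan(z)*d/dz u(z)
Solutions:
 u(z) = C1*exp(3*Integral(1/atan(z), z)/7)


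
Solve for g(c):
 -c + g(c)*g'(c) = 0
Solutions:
 g(c) = -sqrt(C1 + c^2)
 g(c) = sqrt(C1 + c^2)


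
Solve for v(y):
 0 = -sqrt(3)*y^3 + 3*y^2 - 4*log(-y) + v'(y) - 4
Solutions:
 v(y) = C1 + sqrt(3)*y^4/4 - y^3 + 4*y*log(-y)


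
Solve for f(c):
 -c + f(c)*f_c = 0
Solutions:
 f(c) = -sqrt(C1 + c^2)
 f(c) = sqrt(C1 + c^2)


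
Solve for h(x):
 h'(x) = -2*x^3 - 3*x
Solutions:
 h(x) = C1 - x^4/2 - 3*x^2/2


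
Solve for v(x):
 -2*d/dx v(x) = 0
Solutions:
 v(x) = C1


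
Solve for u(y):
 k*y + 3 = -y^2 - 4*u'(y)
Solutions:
 u(y) = C1 - k*y^2/8 - y^3/12 - 3*y/4


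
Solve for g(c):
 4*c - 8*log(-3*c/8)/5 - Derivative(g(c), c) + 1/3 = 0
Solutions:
 g(c) = C1 + 2*c^2 - 8*c*log(-c)/5 + c*(-24*log(3) + 29 + 72*log(2))/15


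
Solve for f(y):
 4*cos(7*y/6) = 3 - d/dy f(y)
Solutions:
 f(y) = C1 + 3*y - 24*sin(7*y/6)/7


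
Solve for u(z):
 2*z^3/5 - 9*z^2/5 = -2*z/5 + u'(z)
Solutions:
 u(z) = C1 + z^4/10 - 3*z^3/5 + z^2/5


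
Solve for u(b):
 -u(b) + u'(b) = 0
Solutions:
 u(b) = C1*exp(b)


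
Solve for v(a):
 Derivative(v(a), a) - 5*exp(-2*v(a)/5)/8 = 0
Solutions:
 v(a) = 5*log(-sqrt(C1 + 5*a)) - 5*log(10) + 5*log(5)/2
 v(a) = 5*log(C1 + 5*a)/2 - 5*log(10) + 5*log(5)/2


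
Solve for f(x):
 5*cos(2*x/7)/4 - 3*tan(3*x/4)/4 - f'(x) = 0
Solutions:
 f(x) = C1 + log(cos(3*x/4)) + 35*sin(2*x/7)/8


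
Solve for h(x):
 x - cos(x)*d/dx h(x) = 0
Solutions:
 h(x) = C1 + Integral(x/cos(x), x)


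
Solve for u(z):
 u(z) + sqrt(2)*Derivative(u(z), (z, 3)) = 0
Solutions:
 u(z) = C3*exp(-2^(5/6)*z/2) + (C1*sin(2^(5/6)*sqrt(3)*z/4) + C2*cos(2^(5/6)*sqrt(3)*z/4))*exp(2^(5/6)*z/4)


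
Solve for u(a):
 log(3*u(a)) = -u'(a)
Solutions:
 Integral(1/(log(_y) + log(3)), (_y, u(a))) = C1 - a


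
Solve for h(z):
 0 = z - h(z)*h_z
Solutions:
 h(z) = -sqrt(C1 + z^2)
 h(z) = sqrt(C1 + z^2)


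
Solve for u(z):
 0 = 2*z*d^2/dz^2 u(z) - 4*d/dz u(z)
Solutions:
 u(z) = C1 + C2*z^3


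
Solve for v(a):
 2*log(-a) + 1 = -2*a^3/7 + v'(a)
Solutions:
 v(a) = C1 + a^4/14 + 2*a*log(-a) - a


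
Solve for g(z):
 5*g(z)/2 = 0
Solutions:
 g(z) = 0


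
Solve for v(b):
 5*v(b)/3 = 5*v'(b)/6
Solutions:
 v(b) = C1*exp(2*b)


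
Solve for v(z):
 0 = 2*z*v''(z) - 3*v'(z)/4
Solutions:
 v(z) = C1 + C2*z^(11/8)


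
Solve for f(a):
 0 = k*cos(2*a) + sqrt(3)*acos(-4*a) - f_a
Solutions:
 f(a) = C1 + k*sin(2*a)/2 + sqrt(3)*(a*acos(-4*a) + sqrt(1 - 16*a^2)/4)


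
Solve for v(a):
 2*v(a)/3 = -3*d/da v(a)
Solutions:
 v(a) = C1*exp(-2*a/9)


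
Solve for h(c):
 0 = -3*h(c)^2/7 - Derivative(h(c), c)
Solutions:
 h(c) = 7/(C1 + 3*c)


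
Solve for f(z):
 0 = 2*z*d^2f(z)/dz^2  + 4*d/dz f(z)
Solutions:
 f(z) = C1 + C2/z


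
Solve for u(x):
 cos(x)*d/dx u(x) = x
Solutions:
 u(x) = C1 + Integral(x/cos(x), x)


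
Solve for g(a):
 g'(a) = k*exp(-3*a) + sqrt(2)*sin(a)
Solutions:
 g(a) = C1 - k*exp(-3*a)/3 - sqrt(2)*cos(a)


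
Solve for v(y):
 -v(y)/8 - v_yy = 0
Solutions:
 v(y) = C1*sin(sqrt(2)*y/4) + C2*cos(sqrt(2)*y/4)


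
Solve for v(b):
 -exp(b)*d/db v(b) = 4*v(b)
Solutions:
 v(b) = C1*exp(4*exp(-b))


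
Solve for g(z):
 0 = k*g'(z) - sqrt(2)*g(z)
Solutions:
 g(z) = C1*exp(sqrt(2)*z/k)


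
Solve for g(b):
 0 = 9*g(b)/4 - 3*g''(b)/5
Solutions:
 g(b) = C1*exp(-sqrt(15)*b/2) + C2*exp(sqrt(15)*b/2)


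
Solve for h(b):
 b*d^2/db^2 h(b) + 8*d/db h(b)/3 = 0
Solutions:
 h(b) = C1 + C2/b^(5/3)


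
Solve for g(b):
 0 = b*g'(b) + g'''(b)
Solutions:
 g(b) = C1 + Integral(C2*airyai(-b) + C3*airybi(-b), b)


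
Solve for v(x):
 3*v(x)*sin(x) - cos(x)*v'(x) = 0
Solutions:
 v(x) = C1/cos(x)^3


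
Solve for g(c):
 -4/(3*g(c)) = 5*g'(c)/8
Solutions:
 g(c) = -sqrt(C1 - 960*c)/15
 g(c) = sqrt(C1 - 960*c)/15


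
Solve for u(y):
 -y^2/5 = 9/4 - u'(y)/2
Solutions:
 u(y) = C1 + 2*y^3/15 + 9*y/2


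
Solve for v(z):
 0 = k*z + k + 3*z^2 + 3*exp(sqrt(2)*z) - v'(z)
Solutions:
 v(z) = C1 + k*z^2/2 + k*z + z^3 + 3*sqrt(2)*exp(sqrt(2)*z)/2


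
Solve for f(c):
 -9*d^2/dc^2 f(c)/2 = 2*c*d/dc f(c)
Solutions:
 f(c) = C1 + C2*erf(sqrt(2)*c/3)


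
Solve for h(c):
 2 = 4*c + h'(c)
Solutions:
 h(c) = C1 - 2*c^2 + 2*c


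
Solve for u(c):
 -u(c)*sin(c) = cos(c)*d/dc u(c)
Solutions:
 u(c) = C1*cos(c)


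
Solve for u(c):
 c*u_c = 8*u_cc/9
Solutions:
 u(c) = C1 + C2*erfi(3*c/4)


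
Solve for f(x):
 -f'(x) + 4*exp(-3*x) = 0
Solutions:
 f(x) = C1 - 4*exp(-3*x)/3


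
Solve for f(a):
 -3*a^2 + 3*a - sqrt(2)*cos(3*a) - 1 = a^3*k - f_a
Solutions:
 f(a) = C1 + a^4*k/4 + a^3 - 3*a^2/2 + a + sqrt(2)*sin(3*a)/3


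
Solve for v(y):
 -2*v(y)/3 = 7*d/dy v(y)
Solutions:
 v(y) = C1*exp(-2*y/21)


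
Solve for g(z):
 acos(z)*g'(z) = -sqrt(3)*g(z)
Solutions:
 g(z) = C1*exp(-sqrt(3)*Integral(1/acos(z), z))


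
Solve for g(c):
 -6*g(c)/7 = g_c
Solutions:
 g(c) = C1*exp(-6*c/7)


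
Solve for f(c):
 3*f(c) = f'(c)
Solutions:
 f(c) = C1*exp(3*c)


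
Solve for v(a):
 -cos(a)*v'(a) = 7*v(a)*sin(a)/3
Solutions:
 v(a) = C1*cos(a)^(7/3)


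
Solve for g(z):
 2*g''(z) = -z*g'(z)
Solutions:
 g(z) = C1 + C2*erf(z/2)


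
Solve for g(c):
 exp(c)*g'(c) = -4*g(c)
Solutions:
 g(c) = C1*exp(4*exp(-c))


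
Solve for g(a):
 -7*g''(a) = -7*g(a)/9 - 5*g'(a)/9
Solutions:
 g(a) = C1*exp(a*(5 - sqrt(1789))/126) + C2*exp(a*(5 + sqrt(1789))/126)


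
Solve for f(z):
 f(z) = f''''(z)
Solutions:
 f(z) = C1*exp(-z) + C2*exp(z) + C3*sin(z) + C4*cos(z)


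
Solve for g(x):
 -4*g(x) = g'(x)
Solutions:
 g(x) = C1*exp(-4*x)


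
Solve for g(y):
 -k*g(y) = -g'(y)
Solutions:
 g(y) = C1*exp(k*y)


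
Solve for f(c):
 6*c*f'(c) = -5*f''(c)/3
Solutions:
 f(c) = C1 + C2*erf(3*sqrt(5)*c/5)


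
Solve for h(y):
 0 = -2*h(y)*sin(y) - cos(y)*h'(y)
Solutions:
 h(y) = C1*cos(y)^2


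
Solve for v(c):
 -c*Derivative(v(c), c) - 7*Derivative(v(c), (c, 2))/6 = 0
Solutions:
 v(c) = C1 + C2*erf(sqrt(21)*c/7)


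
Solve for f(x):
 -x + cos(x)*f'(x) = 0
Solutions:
 f(x) = C1 + Integral(x/cos(x), x)


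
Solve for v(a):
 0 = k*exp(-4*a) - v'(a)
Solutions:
 v(a) = C1 - k*exp(-4*a)/4


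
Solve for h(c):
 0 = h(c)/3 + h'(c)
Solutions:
 h(c) = C1*exp(-c/3)


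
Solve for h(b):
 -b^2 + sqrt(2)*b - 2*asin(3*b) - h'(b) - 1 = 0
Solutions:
 h(b) = C1 - b^3/3 + sqrt(2)*b^2/2 - 2*b*asin(3*b) - b - 2*sqrt(1 - 9*b^2)/3


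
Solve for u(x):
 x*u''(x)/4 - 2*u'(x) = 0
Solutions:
 u(x) = C1 + C2*x^9


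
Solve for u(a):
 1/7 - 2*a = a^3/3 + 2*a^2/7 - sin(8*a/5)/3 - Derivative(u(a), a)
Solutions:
 u(a) = C1 + a^4/12 + 2*a^3/21 + a^2 - a/7 + 5*cos(8*a/5)/24


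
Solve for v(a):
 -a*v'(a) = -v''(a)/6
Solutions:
 v(a) = C1 + C2*erfi(sqrt(3)*a)


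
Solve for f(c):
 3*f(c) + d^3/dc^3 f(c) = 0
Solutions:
 f(c) = C3*exp(-3^(1/3)*c) + (C1*sin(3^(5/6)*c/2) + C2*cos(3^(5/6)*c/2))*exp(3^(1/3)*c/2)


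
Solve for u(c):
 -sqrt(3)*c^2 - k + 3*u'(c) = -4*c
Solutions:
 u(c) = C1 + sqrt(3)*c^3/9 - 2*c^2/3 + c*k/3


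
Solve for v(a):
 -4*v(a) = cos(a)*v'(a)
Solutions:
 v(a) = C1*(sin(a)^2 - 2*sin(a) + 1)/(sin(a)^2 + 2*sin(a) + 1)


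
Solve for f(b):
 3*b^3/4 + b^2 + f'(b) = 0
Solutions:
 f(b) = C1 - 3*b^4/16 - b^3/3


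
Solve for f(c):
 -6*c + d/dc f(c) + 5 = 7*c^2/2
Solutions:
 f(c) = C1 + 7*c^3/6 + 3*c^2 - 5*c


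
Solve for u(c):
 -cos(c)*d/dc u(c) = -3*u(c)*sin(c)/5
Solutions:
 u(c) = C1/cos(c)^(3/5)


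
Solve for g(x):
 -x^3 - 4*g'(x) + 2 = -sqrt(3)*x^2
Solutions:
 g(x) = C1 - x^4/16 + sqrt(3)*x^3/12 + x/2


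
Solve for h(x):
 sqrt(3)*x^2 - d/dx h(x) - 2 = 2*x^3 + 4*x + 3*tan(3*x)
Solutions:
 h(x) = C1 - x^4/2 + sqrt(3)*x^3/3 - 2*x^2 - 2*x + log(cos(3*x))


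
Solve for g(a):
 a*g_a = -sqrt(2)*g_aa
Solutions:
 g(a) = C1 + C2*erf(2^(1/4)*a/2)


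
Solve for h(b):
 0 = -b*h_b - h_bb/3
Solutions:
 h(b) = C1 + C2*erf(sqrt(6)*b/2)


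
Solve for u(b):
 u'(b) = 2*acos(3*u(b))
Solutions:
 Integral(1/acos(3*_y), (_y, u(b))) = C1 + 2*b


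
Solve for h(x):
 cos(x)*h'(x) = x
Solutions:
 h(x) = C1 + Integral(x/cos(x), x)


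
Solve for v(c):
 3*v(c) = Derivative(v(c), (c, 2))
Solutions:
 v(c) = C1*exp(-sqrt(3)*c) + C2*exp(sqrt(3)*c)


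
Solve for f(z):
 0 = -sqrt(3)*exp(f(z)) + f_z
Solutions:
 f(z) = log(-1/(C1 + sqrt(3)*z))


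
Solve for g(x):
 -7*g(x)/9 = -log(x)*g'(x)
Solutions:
 g(x) = C1*exp(7*li(x)/9)


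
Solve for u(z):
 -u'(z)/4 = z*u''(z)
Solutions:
 u(z) = C1 + C2*z^(3/4)


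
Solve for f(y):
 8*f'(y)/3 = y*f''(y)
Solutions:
 f(y) = C1 + C2*y^(11/3)


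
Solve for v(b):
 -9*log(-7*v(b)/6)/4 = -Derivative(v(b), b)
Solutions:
 -4*Integral(1/(log(-_y) - log(6) + log(7)), (_y, v(b)))/9 = C1 - b


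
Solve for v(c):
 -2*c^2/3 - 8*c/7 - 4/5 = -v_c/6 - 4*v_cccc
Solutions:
 v(c) = C1 + C4*exp(-3^(2/3)*c/6) + 4*c^3/3 + 24*c^2/7 + 24*c/5 + (C2*sin(3^(1/6)*c/4) + C3*cos(3^(1/6)*c/4))*exp(3^(2/3)*c/12)


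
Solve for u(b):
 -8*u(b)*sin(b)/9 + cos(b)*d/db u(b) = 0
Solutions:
 u(b) = C1/cos(b)^(8/9)


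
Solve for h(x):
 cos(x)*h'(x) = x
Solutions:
 h(x) = C1 + Integral(x/cos(x), x)


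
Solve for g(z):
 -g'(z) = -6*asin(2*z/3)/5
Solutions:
 g(z) = C1 + 6*z*asin(2*z/3)/5 + 3*sqrt(9 - 4*z^2)/5


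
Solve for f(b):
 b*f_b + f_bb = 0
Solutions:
 f(b) = C1 + C2*erf(sqrt(2)*b/2)


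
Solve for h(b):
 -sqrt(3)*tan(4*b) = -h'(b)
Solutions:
 h(b) = C1 - sqrt(3)*log(cos(4*b))/4


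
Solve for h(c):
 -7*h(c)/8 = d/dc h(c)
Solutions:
 h(c) = C1*exp(-7*c/8)


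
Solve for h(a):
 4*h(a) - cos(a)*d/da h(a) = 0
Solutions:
 h(a) = C1*(sin(a)^2 + 2*sin(a) + 1)/(sin(a)^2 - 2*sin(a) + 1)


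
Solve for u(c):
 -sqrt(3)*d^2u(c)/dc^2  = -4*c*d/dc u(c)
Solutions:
 u(c) = C1 + C2*erfi(sqrt(2)*3^(3/4)*c/3)


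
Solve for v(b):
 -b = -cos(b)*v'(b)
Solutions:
 v(b) = C1 + Integral(b/cos(b), b)


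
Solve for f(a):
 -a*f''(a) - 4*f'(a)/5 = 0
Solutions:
 f(a) = C1 + C2*a^(1/5)


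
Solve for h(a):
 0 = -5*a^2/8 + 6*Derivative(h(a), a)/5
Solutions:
 h(a) = C1 + 25*a^3/144


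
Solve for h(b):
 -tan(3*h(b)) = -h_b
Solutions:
 h(b) = -asin(C1*exp(3*b))/3 + pi/3
 h(b) = asin(C1*exp(3*b))/3


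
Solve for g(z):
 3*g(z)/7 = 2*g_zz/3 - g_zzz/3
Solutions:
 g(z) = C1*exp(z*(56*14^(1/3)/(9*sqrt(57) + 131)^(1/3) + 14^(2/3)*(9*sqrt(57) + 131)^(1/3) + 56)/84)*sin(14^(1/3)*sqrt(3)*z*(-14^(1/3)*(9*sqrt(57) + 131)^(1/3) + 56/(9*sqrt(57) + 131)^(1/3))/84) + C2*exp(z*(56*14^(1/3)/(9*sqrt(57) + 131)^(1/3) + 14^(2/3)*(9*sqrt(57) + 131)^(1/3) + 56)/84)*cos(14^(1/3)*sqrt(3)*z*(-14^(1/3)*(9*sqrt(57) + 131)^(1/3) + 56/(9*sqrt(57) + 131)^(1/3))/84) + C3*exp(z*(-14^(2/3)*(9*sqrt(57) + 131)^(1/3) - 56*14^(1/3)/(9*sqrt(57) + 131)^(1/3) + 28)/42)


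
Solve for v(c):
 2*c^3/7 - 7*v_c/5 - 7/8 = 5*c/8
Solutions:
 v(c) = C1 + 5*c^4/98 - 25*c^2/112 - 5*c/8


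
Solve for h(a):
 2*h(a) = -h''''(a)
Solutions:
 h(a) = (C1*sin(2^(3/4)*a/2) + C2*cos(2^(3/4)*a/2))*exp(-2^(3/4)*a/2) + (C3*sin(2^(3/4)*a/2) + C4*cos(2^(3/4)*a/2))*exp(2^(3/4)*a/2)


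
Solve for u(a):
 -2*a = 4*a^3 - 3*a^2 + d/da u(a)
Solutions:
 u(a) = C1 - a^4 + a^3 - a^2


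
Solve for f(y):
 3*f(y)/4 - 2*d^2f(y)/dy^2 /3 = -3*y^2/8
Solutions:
 f(y) = C1*exp(-3*sqrt(2)*y/4) + C2*exp(3*sqrt(2)*y/4) - y^2/2 - 8/9


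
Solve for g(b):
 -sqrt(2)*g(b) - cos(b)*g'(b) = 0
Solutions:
 g(b) = C1*(sin(b) - 1)^(sqrt(2)/2)/(sin(b) + 1)^(sqrt(2)/2)


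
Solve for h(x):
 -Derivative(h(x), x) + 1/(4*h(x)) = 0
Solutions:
 h(x) = -sqrt(C1 + 2*x)/2
 h(x) = sqrt(C1 + 2*x)/2


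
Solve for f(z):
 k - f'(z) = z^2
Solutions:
 f(z) = C1 + k*z - z^3/3


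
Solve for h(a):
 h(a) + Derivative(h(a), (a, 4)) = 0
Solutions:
 h(a) = (C1*sin(sqrt(2)*a/2) + C2*cos(sqrt(2)*a/2))*exp(-sqrt(2)*a/2) + (C3*sin(sqrt(2)*a/2) + C4*cos(sqrt(2)*a/2))*exp(sqrt(2)*a/2)


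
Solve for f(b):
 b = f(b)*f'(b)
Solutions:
 f(b) = -sqrt(C1 + b^2)
 f(b) = sqrt(C1 + b^2)


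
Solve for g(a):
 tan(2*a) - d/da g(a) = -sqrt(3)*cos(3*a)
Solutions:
 g(a) = C1 - log(cos(2*a))/2 + sqrt(3)*sin(3*a)/3


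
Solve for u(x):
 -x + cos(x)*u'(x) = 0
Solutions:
 u(x) = C1 + Integral(x/cos(x), x)


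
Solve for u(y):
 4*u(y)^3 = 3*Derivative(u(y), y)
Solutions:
 u(y) = -sqrt(6)*sqrt(-1/(C1 + 4*y))/2
 u(y) = sqrt(6)*sqrt(-1/(C1 + 4*y))/2


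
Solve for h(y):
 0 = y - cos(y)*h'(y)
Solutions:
 h(y) = C1 + Integral(y/cos(y), y)


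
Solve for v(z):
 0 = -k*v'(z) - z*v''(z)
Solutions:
 v(z) = C1 + z^(1 - re(k))*(C2*sin(log(z)*Abs(im(k))) + C3*cos(log(z)*im(k)))


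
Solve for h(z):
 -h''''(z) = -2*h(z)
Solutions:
 h(z) = C1*exp(-2^(1/4)*z) + C2*exp(2^(1/4)*z) + C3*sin(2^(1/4)*z) + C4*cos(2^(1/4)*z)


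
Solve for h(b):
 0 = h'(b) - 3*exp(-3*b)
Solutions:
 h(b) = C1 - exp(-3*b)


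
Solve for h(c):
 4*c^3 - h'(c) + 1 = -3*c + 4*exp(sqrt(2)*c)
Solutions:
 h(c) = C1 + c^4 + 3*c^2/2 + c - 2*sqrt(2)*exp(sqrt(2)*c)


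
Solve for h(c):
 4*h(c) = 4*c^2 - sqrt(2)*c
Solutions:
 h(c) = c*(4*c - sqrt(2))/4


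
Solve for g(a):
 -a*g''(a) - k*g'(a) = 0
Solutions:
 g(a) = C1 + a^(1 - re(k))*(C2*sin(log(a)*Abs(im(k))) + C3*cos(log(a)*im(k)))


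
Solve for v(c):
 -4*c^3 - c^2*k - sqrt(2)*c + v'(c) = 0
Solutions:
 v(c) = C1 + c^4 + c^3*k/3 + sqrt(2)*c^2/2


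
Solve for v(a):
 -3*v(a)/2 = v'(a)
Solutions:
 v(a) = C1*exp(-3*a/2)


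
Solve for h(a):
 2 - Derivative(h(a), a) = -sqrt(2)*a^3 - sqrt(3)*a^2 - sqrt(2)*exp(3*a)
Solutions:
 h(a) = C1 + sqrt(2)*a^4/4 + sqrt(3)*a^3/3 + 2*a + sqrt(2)*exp(3*a)/3


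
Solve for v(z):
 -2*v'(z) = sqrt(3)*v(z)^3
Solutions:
 v(z) = -sqrt(-1/(C1 - sqrt(3)*z))
 v(z) = sqrt(-1/(C1 - sqrt(3)*z))


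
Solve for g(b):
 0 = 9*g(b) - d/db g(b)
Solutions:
 g(b) = C1*exp(9*b)


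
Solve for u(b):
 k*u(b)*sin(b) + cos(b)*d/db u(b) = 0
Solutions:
 u(b) = C1*exp(k*log(cos(b)))
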